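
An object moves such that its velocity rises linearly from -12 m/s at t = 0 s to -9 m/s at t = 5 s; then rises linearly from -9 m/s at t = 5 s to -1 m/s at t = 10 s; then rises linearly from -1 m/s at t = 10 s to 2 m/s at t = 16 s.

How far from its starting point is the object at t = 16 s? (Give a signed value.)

Net displacement equals the area under the velocity-time graph (areas below the axis count negative).
0–5 s: ½(-12 + -9)(5) = -52.5 m
5–10 s: ½(-9 + -1)(5) = -25 m
10–16 s: ½(-1 + 2)(6) = 3 m
Net displacement = -74.5 m

-74.5 m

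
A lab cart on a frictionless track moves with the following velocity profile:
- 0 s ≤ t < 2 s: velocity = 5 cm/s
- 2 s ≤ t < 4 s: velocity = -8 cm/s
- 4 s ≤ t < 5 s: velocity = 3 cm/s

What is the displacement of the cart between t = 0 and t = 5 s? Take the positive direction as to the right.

Displacement is the signed area under the v-t curve.
0–2 s: 5 × 2 = 10 cm
2–4 s: -8 × 2 = -16 cm
4–5 s: 3 × 1 = 3 cm
Net displacement = -3 cm

-3 cm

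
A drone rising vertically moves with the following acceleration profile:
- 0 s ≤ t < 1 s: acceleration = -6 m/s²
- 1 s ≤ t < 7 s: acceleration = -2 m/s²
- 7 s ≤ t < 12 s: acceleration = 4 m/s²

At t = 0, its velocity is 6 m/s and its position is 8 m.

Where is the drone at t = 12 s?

-35 m

On each constant-a segment, Δv = aΔt and Δx = v₀Δt + ½aΔt²; chain segment to segment.
0–1 s: v starts 6 m/s; Δx = 6·1 + ½·-6·1² = 3 m; v ends 0 m/s.
1–7 s: v starts 0 m/s; Δx = 0·6 + ½·-2·6² = -36 m; v ends -12 m/s.
7–12 s: v starts -12 m/s; Δx = -12·5 + ½·4·5² = -10 m; v ends 8 m/s.
x(12) = 8 + Σ Δx = -35 m.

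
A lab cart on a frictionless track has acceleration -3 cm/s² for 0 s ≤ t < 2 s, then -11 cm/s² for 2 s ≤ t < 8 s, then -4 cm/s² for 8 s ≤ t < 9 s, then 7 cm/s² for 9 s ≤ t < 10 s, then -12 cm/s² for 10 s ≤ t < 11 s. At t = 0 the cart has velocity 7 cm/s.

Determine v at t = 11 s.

-74 cm/s

Δv equals the area under the a-t graph; then v = v₀ + Δv.
0–2 s: -3 × 2 = -6 cm/s
2–8 s: -11 × 6 = -66 cm/s
8–9 s: -4 × 1 = -4 cm/s
9–10 s: 7 × 1 = 7 cm/s
10–11 s: -12 × 1 = -12 cm/s
Δv = -81 cm/s, so v(11) = 7 + (-81) = -74 cm/s.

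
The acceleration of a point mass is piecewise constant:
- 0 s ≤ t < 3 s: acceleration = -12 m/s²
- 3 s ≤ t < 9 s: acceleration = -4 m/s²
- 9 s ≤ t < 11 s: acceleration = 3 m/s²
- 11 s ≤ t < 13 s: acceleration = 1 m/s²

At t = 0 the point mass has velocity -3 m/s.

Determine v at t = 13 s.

Δv equals the area under the a-t graph; then v = v₀ + Δv.
0–3 s: -12 × 3 = -36 m/s
3–9 s: -4 × 6 = -24 m/s
9–11 s: 3 × 2 = 6 m/s
11–13 s: 1 × 2 = 2 m/s
Δv = -52 m/s, so v(13) = -3 + (-52) = -55 m/s.

-55 m/s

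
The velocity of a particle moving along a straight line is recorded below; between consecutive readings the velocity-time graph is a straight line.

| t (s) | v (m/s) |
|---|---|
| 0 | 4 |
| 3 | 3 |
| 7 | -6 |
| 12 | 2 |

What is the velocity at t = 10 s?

On 7–12 s the graph is linear from -6 to 2 m/s: v(10) = -6 + (2 − -6)·(10 − 7)/(12 − 7) = -1.2 m/s.

-1.2 m/s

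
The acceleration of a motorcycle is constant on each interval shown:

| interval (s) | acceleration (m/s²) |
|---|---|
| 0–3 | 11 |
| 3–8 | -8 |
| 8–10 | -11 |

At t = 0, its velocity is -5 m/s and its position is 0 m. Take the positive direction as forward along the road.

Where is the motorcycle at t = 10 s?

On each constant-a segment, Δv = aΔt and Δx = v₀Δt + ½aΔt²; chain segment to segment.
0–3 s: v starts -5 m/s; Δx = -5·3 + ½·11·3² = 34.5 m; v ends 28 m/s.
3–8 s: v starts 28 m/s; Δx = 28·5 + ½·-8·5² = 40 m; v ends -12 m/s.
8–10 s: v starts -12 m/s; Δx = -12·2 + ½·-11·2² = -46 m; v ends -34 m/s.
x(10) = 0 + Σ Δx = 28.5 m.

28.5 m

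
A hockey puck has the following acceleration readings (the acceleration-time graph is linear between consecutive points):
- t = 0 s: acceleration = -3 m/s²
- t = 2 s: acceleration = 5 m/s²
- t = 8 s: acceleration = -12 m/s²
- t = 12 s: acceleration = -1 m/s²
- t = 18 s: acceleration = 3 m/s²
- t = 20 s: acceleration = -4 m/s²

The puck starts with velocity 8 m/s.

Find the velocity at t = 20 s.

Δv equals the area under the a-t graph; then v = v₀ + Δv.
0–2 s: ½(-3 + 5)(2) = 2 m/s
2–8 s: ½(5 + -12)(6) = -21 m/s
8–12 s: ½(-12 + -1)(4) = -26 m/s
12–18 s: ½(-1 + 3)(6) = 6 m/s
18–20 s: ½(3 + -4)(2) = -1 m/s
Δv = -40 m/s, so v(20) = 8 + (-40) = -32 m/s.

-32 m/s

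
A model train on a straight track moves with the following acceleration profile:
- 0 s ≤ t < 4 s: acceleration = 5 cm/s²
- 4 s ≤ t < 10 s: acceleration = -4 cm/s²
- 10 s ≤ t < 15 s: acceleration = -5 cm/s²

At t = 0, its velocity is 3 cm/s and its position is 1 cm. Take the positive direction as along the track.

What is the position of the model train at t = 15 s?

On each constant-a segment, Δv = aΔt and Δx = v₀Δt + ½aΔt²; chain segment to segment.
0–4 s: v starts 3 cm/s; Δx = 3·4 + ½·5·4² = 52 cm; v ends 23 cm/s.
4–10 s: v starts 23 cm/s; Δx = 23·6 + ½·-4·6² = 66 cm; v ends -1 cm/s.
10–15 s: v starts -1 cm/s; Δx = -1·5 + ½·-5·5² = -67.5 cm; v ends -26 cm/s.
x(15) = 1 + Σ Δx = 51.5 cm.

51.5 cm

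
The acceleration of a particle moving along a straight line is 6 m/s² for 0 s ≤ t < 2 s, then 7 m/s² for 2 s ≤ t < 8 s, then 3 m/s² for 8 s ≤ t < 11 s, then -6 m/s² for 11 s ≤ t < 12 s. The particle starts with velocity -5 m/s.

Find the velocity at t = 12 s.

52 m/s

Δv equals the area under the a-t graph; then v = v₀ + Δv.
0–2 s: 6 × 2 = 12 m/s
2–8 s: 7 × 6 = 42 m/s
8–11 s: 3 × 3 = 9 m/s
11–12 s: -6 × 1 = -6 m/s
Δv = 57 m/s, so v(12) = -5 + (57) = 52 m/s.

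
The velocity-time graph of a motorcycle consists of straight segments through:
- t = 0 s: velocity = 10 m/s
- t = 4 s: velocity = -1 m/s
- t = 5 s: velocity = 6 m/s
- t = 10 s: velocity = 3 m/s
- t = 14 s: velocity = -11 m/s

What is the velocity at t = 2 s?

On 0–4 s the graph is linear from 10 to -1 m/s: v(2) = 10 + (-1 − 10)·(2 − 0)/(4 − 0) = 4.5 m/s.

4.5 m/s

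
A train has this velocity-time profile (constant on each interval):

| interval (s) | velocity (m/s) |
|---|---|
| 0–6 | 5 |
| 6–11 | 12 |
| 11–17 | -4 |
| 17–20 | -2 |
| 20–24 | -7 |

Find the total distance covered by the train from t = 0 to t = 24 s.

Distance (not displacement) is the total path length: add the absolute areas under v-t.
0–6 s: |5| × 6 = 30 m
6–11 s: |12| × 5 = 60 m
11–17 s: |-4| × 6 = 24 m
17–20 s: |-2| × 3 = 6 m
20–24 s: |-7| × 4 = 28 m
Total distance = 148 m

148 m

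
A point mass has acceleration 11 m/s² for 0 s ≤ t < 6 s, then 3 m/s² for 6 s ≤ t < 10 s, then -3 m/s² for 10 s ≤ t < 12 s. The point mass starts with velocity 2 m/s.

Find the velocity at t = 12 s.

Δv equals the area under the a-t graph; then v = v₀ + Δv.
0–6 s: 11 × 6 = 66 m/s
6–10 s: 3 × 4 = 12 m/s
10–12 s: -3 × 2 = -6 m/s
Δv = 72 m/s, so v(12) = 2 + (72) = 74 m/s.

74 m/s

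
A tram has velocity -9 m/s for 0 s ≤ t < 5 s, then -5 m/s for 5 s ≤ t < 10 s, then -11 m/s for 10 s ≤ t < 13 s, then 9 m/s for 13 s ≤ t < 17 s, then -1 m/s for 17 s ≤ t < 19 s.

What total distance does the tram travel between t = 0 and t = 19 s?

141 m

Total distance travelled is ∫|v| dt — sum the magnitudes of each area piece.
0–5 s: |-9| × 5 = 45 m
5–10 s: |-5| × 5 = 25 m
10–13 s: |-11| × 3 = 33 m
13–17 s: |9| × 4 = 36 m
17–19 s: |-1| × 2 = 2 m
Total distance = 141 m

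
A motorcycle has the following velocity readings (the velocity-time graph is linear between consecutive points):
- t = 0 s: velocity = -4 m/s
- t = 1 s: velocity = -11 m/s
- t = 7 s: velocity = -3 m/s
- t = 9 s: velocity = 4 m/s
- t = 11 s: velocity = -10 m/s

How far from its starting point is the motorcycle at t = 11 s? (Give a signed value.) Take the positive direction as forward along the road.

-54.5 m

Net displacement equals the area under the velocity-time graph (areas below the axis count negative).
0–1 s: ½(-4 + -11)(1) = -7.5 m
1–7 s: ½(-11 + -3)(6) = -42 m
7–9 s: ½(-3 + 4)(2) = 1 m
9–11 s: ½(4 + -10)(2) = -6 m
Net displacement = -54.5 m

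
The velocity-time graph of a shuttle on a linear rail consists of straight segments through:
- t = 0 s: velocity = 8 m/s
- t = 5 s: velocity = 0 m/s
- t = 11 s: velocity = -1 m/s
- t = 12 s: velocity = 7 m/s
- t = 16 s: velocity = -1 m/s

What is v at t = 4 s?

On 0–5 s the graph is linear from 8 to 0 m/s: v(4) = 8 + (0 − 8)·(4 − 0)/(5 − 0) = 1.6 m/s.

1.6 m/s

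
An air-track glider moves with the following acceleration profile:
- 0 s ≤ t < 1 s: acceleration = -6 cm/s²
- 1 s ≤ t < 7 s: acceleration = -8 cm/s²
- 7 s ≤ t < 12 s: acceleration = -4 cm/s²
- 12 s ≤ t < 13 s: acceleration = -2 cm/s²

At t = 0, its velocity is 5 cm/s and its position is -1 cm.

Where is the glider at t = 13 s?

-514 cm

On each constant-a segment, Δv = aΔt and Δx = v₀Δt + ½aΔt²; chain segment to segment.
0–1 s: v starts 5 cm/s; Δx = 5·1 + ½·-6·1² = 2 cm; v ends -1 cm/s.
1–7 s: v starts -1 cm/s; Δx = -1·6 + ½·-8·6² = -150 cm; v ends -49 cm/s.
7–12 s: v starts -49 cm/s; Δx = -49·5 + ½·-4·5² = -295 cm; v ends -69 cm/s.
12–13 s: v starts -69 cm/s; Δx = -69·1 + ½·-2·1² = -70 cm; v ends -71 cm/s.
x(13) = -1 + Σ Δx = -514 cm.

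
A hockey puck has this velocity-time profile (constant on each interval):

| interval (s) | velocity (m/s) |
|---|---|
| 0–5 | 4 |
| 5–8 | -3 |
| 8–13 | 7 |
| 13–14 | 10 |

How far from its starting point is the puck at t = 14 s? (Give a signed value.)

56 m

Net displacement equals the area under the velocity-time graph (areas below the axis count negative).
0–5 s: 4 × 5 = 20 m
5–8 s: -3 × 3 = -9 m
8–13 s: 7 × 5 = 35 m
13–14 s: 10 × 1 = 10 m
Net displacement = 56 m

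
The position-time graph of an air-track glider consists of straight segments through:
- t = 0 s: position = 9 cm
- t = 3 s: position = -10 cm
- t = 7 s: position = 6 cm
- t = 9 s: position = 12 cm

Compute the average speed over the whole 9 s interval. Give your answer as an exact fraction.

Average speed = (total path length)/(elapsed time); on a piecewise-linear x-t graph the path length is Σ|Δx|.
0–3 s: |Δx| = |-10 − 9| = 19 cm
3–7 s: |Δx| = |6 − -10| = 16 cm
7–9 s: |Δx| = |12 − 6| = 6 cm
Total path = 41 cm; average speed = 41/9 = 41/9 cm/s.

41/9 cm/s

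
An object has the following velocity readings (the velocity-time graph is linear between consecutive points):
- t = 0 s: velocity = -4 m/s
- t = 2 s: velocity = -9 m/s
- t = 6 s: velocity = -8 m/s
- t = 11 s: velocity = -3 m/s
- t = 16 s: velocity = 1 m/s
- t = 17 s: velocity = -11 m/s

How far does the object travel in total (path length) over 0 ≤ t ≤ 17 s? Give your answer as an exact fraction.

Total distance travelled is ∫|v| dt — sum the magnitudes of each area piece.
0–2 s: |½(-4 + -9)(2)| = 13 m
2–6 s: |½(-9 + -8)(4)| = 34 m
6–11 s: |½(-8 + -3)(5)| = 27.5 m
11–16 s: v = 0 at t = 14.75 s; triangle areas 5.625 + 0.625 = 6.25 m
16–17 s: v = 0 at t = 193/12 s; triangle areas 1/24 + 121/24 = 61/12 m
Total distance = 515/6 m

515/6 m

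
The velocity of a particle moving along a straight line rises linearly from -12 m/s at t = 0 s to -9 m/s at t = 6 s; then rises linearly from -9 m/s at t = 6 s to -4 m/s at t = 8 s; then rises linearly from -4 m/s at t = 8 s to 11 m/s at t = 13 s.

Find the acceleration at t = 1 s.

Acceleration is the slope of the v-t graph on 0–6 s: (-9 − -12)/(6 − 0) = 0.5 m/s².

0.5 m/s²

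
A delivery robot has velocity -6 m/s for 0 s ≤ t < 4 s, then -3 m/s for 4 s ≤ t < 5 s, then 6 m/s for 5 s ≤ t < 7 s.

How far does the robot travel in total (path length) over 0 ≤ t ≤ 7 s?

Distance (not displacement) is the total path length: add the absolute areas under v-t.
0–4 s: |-6| × 4 = 24 m
4–5 s: |-3| × 1 = 3 m
5–7 s: |6| × 2 = 12 m
Total distance = 39 m

39 m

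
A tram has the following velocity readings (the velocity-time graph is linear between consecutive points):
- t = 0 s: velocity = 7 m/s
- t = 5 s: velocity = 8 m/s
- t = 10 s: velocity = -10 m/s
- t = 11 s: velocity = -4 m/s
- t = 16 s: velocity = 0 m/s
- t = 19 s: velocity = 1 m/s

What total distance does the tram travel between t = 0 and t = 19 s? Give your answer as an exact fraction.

Total distance travelled is ∫|v| dt — sum the magnitudes of each area piece.
0–5 s: |½(7 + 8)(5)| = 37.5 m
5–10 s: v = 0 at t = 65/9 s; triangle areas 80/9 + 125/9 = 205/9 m
10–11 s: |½(-10 + -4)(1)| = 7 m
11–16 s: |½(-4 + 0)(5)| = 10 m
16–19 s: |½(0 + 1)(3)| = 1.5 m
Total distance = 709/9 m

709/9 m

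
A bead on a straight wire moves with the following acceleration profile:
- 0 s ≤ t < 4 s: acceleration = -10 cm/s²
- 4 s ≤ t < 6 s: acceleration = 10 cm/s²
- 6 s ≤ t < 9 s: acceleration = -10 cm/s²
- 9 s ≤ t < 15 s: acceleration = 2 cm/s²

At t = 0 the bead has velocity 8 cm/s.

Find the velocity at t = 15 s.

-30 cm/s

Δv equals the area under the a-t graph; then v = v₀ + Δv.
0–4 s: -10 × 4 = -40 cm/s
4–6 s: 10 × 2 = 20 cm/s
6–9 s: -10 × 3 = -30 cm/s
9–15 s: 2 × 6 = 12 cm/s
Δv = -38 cm/s, so v(15) = 8 + (-38) = -30 cm/s.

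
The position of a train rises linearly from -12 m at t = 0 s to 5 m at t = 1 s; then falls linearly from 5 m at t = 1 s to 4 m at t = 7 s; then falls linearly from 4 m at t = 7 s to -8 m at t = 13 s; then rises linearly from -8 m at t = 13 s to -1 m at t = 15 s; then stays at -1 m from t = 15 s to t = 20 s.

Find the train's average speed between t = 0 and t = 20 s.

Average speed = (total path length)/(elapsed time); on a piecewise-linear x-t graph the path length is Σ|Δx|.
0–1 s: |Δx| = |5 − -12| = 17 m
1–7 s: |Δx| = |4 − 5| = 1 m
7–13 s: |Δx| = |-8 − 4| = 12 m
13–15 s: |Δx| = |-1 − -8| = 7 m
15–20 s: |Δx| = |-1 − -1| = 0 m
Total path = 37 m; average speed = 37/20 = 1.85 m/s.

1.85 m/s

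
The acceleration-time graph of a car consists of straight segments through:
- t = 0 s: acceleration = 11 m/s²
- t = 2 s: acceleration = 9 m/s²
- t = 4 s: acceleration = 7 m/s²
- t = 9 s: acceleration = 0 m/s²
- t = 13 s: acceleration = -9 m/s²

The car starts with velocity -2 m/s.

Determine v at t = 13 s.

Δv equals the area under the a-t graph; then v = v₀ + Δv.
0–2 s: ½(11 + 9)(2) = 20 m/s
2–4 s: ½(9 + 7)(2) = 16 m/s
4–9 s: ½(7 + 0)(5) = 17.5 m/s
9–13 s: ½(0 + -9)(4) = -18 m/s
Δv = 35.5 m/s, so v(13) = -2 + (35.5) = 33.5 m/s.

33.5 m/s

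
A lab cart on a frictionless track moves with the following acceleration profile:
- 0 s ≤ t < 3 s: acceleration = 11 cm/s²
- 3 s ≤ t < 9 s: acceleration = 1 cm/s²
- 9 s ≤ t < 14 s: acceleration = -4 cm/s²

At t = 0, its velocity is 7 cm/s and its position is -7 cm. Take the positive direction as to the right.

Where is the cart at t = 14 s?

On each constant-a segment, Δv = aΔt and Δx = v₀Δt + ½aΔt²; chain segment to segment.
0–3 s: v starts 7 cm/s; Δx = 7·3 + ½·11·3² = 70.5 cm; v ends 40 cm/s.
3–9 s: v starts 40 cm/s; Δx = 40·6 + ½·1·6² = 258 cm; v ends 46 cm/s.
9–14 s: v starts 46 cm/s; Δx = 46·5 + ½·-4·5² = 180 cm; v ends 26 cm/s.
x(14) = -7 + Σ Δx = 501.5 cm.

501.5 cm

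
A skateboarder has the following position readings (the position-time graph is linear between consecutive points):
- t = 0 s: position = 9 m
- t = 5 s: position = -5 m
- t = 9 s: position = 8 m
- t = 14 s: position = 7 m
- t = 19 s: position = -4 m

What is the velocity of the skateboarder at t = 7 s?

Velocity is the slope of the x-t graph on 5–9 s: (8 − -5)/(9 − 5) = 3.25 m/s.

3.25 m/s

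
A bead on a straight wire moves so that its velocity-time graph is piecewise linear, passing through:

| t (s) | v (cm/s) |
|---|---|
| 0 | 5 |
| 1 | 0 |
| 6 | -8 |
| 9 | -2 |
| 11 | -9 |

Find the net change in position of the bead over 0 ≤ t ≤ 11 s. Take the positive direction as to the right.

-43.5 cm

Net displacement equals the area under the velocity-time graph (areas below the axis count negative).
0–1 s: ½(5 + 0)(1) = 2.5 cm
1–6 s: ½(0 + -8)(5) = -20 cm
6–9 s: ½(-8 + -2)(3) = -15 cm
9–11 s: ½(-2 + -9)(2) = -11 cm
Net displacement = -43.5 cm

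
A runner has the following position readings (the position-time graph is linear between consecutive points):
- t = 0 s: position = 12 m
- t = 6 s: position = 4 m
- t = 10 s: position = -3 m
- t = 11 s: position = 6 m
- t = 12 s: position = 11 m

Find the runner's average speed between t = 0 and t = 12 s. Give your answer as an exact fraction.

29/12 m/s

Average speed = (total path length)/(elapsed time); on a piecewise-linear x-t graph the path length is Σ|Δx|.
0–6 s: |Δx| = |4 − 12| = 8 m
6–10 s: |Δx| = |-3 − 4| = 7 m
10–11 s: |Δx| = |6 − -3| = 9 m
11–12 s: |Δx| = |11 − 6| = 5 m
Total path = 29 m; average speed = 29/12 = 29/12 m/s.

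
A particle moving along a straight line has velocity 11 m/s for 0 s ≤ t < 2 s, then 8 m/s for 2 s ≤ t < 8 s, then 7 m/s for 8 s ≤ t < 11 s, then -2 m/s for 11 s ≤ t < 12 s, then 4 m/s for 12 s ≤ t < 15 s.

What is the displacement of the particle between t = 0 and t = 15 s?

101 m

Displacement is the signed area under the v-t curve.
0–2 s: 11 × 2 = 22 m
2–8 s: 8 × 6 = 48 m
8–11 s: 7 × 3 = 21 m
11–12 s: -2 × 1 = -2 m
12–15 s: 4 × 3 = 12 m
Net displacement = 101 m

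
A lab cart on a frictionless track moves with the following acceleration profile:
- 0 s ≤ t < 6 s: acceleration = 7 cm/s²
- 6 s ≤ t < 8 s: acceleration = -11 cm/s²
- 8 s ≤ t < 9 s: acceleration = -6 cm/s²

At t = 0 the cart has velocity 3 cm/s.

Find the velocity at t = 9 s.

Δv equals the area under the a-t graph; then v = v₀ + Δv.
0–6 s: 7 × 6 = 42 cm/s
6–8 s: -11 × 2 = -22 cm/s
8–9 s: -6 × 1 = -6 cm/s
Δv = 14 cm/s, so v(9) = 3 + (14) = 17 cm/s.

17 cm/s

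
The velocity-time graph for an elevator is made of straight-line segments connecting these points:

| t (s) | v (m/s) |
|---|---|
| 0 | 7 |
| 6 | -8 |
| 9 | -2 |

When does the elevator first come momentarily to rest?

t = 2.8 s

v changes sign on 0–6 s (from 7 to -8); the graph is linear there, so v = 0 at t = 0 + (-7)·(6 − 0)/(-8 − 7) = 2.8 s.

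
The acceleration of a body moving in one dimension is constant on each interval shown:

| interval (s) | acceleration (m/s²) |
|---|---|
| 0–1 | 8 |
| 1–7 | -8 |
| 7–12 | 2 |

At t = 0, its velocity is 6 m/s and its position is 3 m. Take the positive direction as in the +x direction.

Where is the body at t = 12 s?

-192 m

On each constant-a segment, Δv = aΔt and Δx = v₀Δt + ½aΔt²; chain segment to segment.
0–1 s: v starts 6 m/s; Δx = 6·1 + ½·8·1² = 10 m; v ends 14 m/s.
1–7 s: v starts 14 m/s; Δx = 14·6 + ½·-8·6² = -60 m; v ends -34 m/s.
7–12 s: v starts -34 m/s; Δx = -34·5 + ½·2·5² = -145 m; v ends -24 m/s.
x(12) = 3 + Σ Δx = -192 m.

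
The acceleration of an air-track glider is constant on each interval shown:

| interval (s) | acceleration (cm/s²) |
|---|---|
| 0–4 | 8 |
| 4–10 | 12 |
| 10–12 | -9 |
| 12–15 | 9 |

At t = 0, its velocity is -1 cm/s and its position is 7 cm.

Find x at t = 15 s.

On each constant-a segment, Δv = aΔt and Δx = v₀Δt + ½aΔt²; chain segment to segment.
0–4 s: v starts -1 cm/s; Δx = -1·4 + ½·8·4² = 60 cm; v ends 31 cm/s.
4–10 s: v starts 31 cm/s; Δx = 31·6 + ½·12·6² = 402 cm; v ends 103 cm/s.
10–12 s: v starts 103 cm/s; Δx = 103·2 + ½·-9·2² = 188 cm; v ends 85 cm/s.
12–15 s: v starts 85 cm/s; Δx = 85·3 + ½·9·3² = 295.5 cm; v ends 112 cm/s.
x(15) = 7 + Σ Δx = 952.5 cm.

952.5 cm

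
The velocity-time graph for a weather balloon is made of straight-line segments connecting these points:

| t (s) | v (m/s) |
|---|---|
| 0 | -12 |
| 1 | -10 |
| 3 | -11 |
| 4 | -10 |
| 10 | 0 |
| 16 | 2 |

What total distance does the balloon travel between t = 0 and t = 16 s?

Total distance travelled is ∫|v| dt — sum the magnitudes of each area piece.
0–1 s: |½(-12 + -10)(1)| = 11 m
1–3 s: |½(-10 + -11)(2)| = 21 m
3–4 s: |½(-11 + -10)(1)| = 10.5 m
4–10 s: |½(-10 + 0)(6)| = 30 m
10–16 s: |½(0 + 2)(6)| = 6 m
Total distance = 78.5 m

78.5 m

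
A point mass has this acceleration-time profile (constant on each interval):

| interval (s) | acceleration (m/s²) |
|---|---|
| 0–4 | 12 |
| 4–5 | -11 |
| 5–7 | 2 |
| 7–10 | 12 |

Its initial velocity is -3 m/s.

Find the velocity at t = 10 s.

Δv equals the area under the a-t graph; then v = v₀ + Δv.
0–4 s: 12 × 4 = 48 m/s
4–5 s: -11 × 1 = -11 m/s
5–7 s: 2 × 2 = 4 m/s
7–10 s: 12 × 3 = 36 m/s
Δv = 77 m/s, so v(10) = -3 + (77) = 74 m/s.

74 m/s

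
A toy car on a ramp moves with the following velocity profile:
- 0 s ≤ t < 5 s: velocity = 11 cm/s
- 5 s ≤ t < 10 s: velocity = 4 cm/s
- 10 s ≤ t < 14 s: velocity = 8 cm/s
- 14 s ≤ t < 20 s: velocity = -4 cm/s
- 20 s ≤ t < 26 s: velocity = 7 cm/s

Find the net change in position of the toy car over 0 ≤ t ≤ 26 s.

Displacement is the signed area under the v-t curve.
0–5 s: 11 × 5 = 55 cm
5–10 s: 4 × 5 = 20 cm
10–14 s: 8 × 4 = 32 cm
14–20 s: -4 × 6 = -24 cm
20–26 s: 7 × 6 = 42 cm
Net displacement = 125 cm

125 cm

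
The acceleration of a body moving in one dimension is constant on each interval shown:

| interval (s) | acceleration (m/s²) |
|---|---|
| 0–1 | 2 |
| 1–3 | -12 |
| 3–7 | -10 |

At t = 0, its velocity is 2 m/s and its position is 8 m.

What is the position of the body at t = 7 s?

On each constant-a segment, Δv = aΔt and Δx = v₀Δt + ½aΔt²; chain segment to segment.
0–1 s: v starts 2 m/s; Δx = 2·1 + ½·2·1² = 3 m; v ends 4 m/s.
1–3 s: v starts 4 m/s; Δx = 4·2 + ½·-12·2² = -16 m; v ends -20 m/s.
3–7 s: v starts -20 m/s; Δx = -20·4 + ½·-10·4² = -160 m; v ends -60 m/s.
x(7) = 8 + Σ Δx = -165 m.

-165 m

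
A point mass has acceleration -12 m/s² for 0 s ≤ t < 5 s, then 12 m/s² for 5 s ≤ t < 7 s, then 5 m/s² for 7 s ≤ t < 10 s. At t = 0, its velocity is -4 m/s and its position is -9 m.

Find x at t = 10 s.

-380.5 m

On each constant-a segment, Δv = aΔt and Δx = v₀Δt + ½aΔt²; chain segment to segment.
0–5 s: v starts -4 m/s; Δx = -4·5 + ½·-12·5² = -170 m; v ends -64 m/s.
5–7 s: v starts -64 m/s; Δx = -64·2 + ½·12·2² = -104 m; v ends -40 m/s.
7–10 s: v starts -40 m/s; Δx = -40·3 + ½·5·3² = -97.5 m; v ends -25 m/s.
x(10) = -9 + Σ Δx = -380.5 m.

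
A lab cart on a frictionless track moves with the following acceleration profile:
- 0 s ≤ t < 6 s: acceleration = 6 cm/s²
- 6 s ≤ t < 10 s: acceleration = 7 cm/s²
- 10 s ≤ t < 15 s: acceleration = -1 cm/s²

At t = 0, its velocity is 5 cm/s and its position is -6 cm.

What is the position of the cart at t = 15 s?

684.5 cm

On each constant-a segment, Δv = aΔt and Δx = v₀Δt + ½aΔt²; chain segment to segment.
0–6 s: v starts 5 cm/s; Δx = 5·6 + ½·6·6² = 138 cm; v ends 41 cm/s.
6–10 s: v starts 41 cm/s; Δx = 41·4 + ½·7·4² = 220 cm; v ends 69 cm/s.
10–15 s: v starts 69 cm/s; Δx = 69·5 + ½·-1·5² = 332.5 cm; v ends 64 cm/s.
x(15) = -6 + Σ Δx = 684.5 cm.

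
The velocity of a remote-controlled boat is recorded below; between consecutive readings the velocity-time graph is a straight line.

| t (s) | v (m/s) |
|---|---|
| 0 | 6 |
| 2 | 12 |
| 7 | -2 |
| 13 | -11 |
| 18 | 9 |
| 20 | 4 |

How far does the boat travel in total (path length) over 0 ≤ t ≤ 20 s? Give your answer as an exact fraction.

3407/28 m

Distance (not displacement) is the total path length: add the absolute areas under v-t.
0–2 s: |½(6 + 12)(2)| = 18 m
2–7 s: v = 0 at t = 44/7 s; triangle areas 180/7 + 5/7 = 185/7 m
7–13 s: |½(-2 + -11)(6)| = 39 m
13–18 s: v = 0 at t = 15.75 s; triangle areas 15.125 + 10.125 = 25.25 m
18–20 s: |½(9 + 4)(2)| = 13 m
Total distance = 3407/28 m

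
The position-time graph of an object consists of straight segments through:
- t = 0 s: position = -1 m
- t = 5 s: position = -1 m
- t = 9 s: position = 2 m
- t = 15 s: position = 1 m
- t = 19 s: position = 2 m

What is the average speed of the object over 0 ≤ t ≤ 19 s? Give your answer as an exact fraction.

5/19 m/s

Average speed = (total path length)/(elapsed time); on a piecewise-linear x-t graph the path length is Σ|Δx|.
0–5 s: |Δx| = |-1 − -1| = 0 m
5–9 s: |Δx| = |2 − -1| = 3 m
9–15 s: |Δx| = |1 − 2| = 1 m
15–19 s: |Δx| = |2 − 1| = 1 m
Total path = 5 m; average speed = 5/19 = 5/19 m/s.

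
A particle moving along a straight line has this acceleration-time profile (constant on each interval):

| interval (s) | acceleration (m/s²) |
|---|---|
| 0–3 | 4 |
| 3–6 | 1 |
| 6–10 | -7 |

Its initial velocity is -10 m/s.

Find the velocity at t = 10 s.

-23 m/s

Δv equals the area under the a-t graph; then v = v₀ + Δv.
0–3 s: 4 × 3 = 12 m/s
3–6 s: 1 × 3 = 3 m/s
6–10 s: -7 × 4 = -28 m/s
Δv = -13 m/s, so v(10) = -10 + (-13) = -23 m/s.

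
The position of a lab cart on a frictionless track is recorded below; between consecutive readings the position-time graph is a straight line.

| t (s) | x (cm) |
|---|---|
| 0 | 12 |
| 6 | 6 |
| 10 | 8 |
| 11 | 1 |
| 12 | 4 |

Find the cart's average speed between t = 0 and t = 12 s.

Average speed = (total path length)/(elapsed time); on a piecewise-linear x-t graph the path length is Σ|Δx|.
0–6 s: |Δx| = |6 − 12| = 6 cm
6–10 s: |Δx| = |8 − 6| = 2 cm
10–11 s: |Δx| = |1 − 8| = 7 cm
11–12 s: |Δx| = |4 − 1| = 3 cm
Total path = 18 cm; average speed = 18/12 = 1.5 cm/s.

1.5 cm/s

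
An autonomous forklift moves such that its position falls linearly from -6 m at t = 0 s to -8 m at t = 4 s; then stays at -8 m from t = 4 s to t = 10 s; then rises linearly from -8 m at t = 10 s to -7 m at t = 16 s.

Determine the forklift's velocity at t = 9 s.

Velocity is the slope of the x-t graph on 4–10 s: (-8 − -8)/(10 − 4) = 0 m/s.

0 m/s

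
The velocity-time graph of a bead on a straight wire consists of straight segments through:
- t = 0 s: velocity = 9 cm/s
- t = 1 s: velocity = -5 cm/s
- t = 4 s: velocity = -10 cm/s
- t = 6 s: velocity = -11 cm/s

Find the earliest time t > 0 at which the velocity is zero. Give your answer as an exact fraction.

t = 9/14 s

v changes sign on 0–1 s (from 9 to -5); the graph is linear there, so v = 0 at t = 0 + (-9)·(1 − 0)/(-5 − 9) = 9/14 s.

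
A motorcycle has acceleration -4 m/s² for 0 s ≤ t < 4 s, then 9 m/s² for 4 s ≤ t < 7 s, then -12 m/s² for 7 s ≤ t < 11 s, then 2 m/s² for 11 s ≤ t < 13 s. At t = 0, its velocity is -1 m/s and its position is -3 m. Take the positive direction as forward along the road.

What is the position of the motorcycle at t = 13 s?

On each constant-a segment, Δv = aΔt and Δx = v₀Δt + ½aΔt²; chain segment to segment.
0–4 s: v starts -1 m/s; Δx = -1·4 + ½·-4·4² = -36 m; v ends -17 m/s.
4–7 s: v starts -17 m/s; Δx = -17·3 + ½·9·3² = -10.5 m; v ends 10 m/s.
7–11 s: v starts 10 m/s; Δx = 10·4 + ½·-12·4² = -56 m; v ends -38 m/s.
11–13 s: v starts -38 m/s; Δx = -38·2 + ½·2·2² = -72 m; v ends -34 m/s.
x(13) = -3 + Σ Δx = -177.5 m.

-177.5 m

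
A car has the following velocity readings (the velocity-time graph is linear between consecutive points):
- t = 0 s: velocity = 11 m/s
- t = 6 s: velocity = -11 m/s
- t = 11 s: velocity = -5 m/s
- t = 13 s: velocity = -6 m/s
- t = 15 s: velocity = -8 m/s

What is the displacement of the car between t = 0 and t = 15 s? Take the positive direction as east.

-65 m

Net displacement equals the area under the velocity-time graph (areas below the axis count negative).
0–6 s: ½(11 + -11)(6) = 0 m
6–11 s: ½(-11 + -5)(5) = -40 m
11–13 s: ½(-5 + -6)(2) = -11 m
13–15 s: ½(-6 + -8)(2) = -14 m
Net displacement = -65 m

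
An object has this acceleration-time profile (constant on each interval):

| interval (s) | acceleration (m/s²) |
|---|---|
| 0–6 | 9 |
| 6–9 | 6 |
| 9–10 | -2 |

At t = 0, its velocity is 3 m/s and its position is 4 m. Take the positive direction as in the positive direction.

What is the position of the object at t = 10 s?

On each constant-a segment, Δv = aΔt and Δx = v₀Δt + ½aΔt²; chain segment to segment.
0–6 s: v starts 3 m/s; Δx = 3·6 + ½·9·6² = 180 m; v ends 57 m/s.
6–9 s: v starts 57 m/s; Δx = 57·3 + ½·6·3² = 198 m; v ends 75 m/s.
9–10 s: v starts 75 m/s; Δx = 75·1 + ½·-2·1² = 74 m; v ends 73 m/s.
x(10) = 4 + Σ Δx = 456 m.

456 m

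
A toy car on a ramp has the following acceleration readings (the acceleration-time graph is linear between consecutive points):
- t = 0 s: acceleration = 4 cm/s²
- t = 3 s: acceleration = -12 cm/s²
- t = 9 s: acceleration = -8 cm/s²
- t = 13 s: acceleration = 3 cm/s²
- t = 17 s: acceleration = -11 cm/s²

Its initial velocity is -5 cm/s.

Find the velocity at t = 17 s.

-103 cm/s

Δv equals the area under the a-t graph; then v = v₀ + Δv.
0–3 s: ½(4 + -12)(3) = -12 cm/s
3–9 s: ½(-12 + -8)(6) = -60 cm/s
9–13 s: ½(-8 + 3)(4) = -10 cm/s
13–17 s: ½(3 + -11)(4) = -16 cm/s
Δv = -98 cm/s, so v(17) = -5 + (-98) = -103 cm/s.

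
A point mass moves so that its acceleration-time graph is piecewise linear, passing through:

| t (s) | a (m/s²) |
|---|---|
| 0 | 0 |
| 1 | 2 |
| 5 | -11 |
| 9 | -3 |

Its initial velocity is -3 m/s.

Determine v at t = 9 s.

Δv equals the area under the a-t graph; then v = v₀ + Δv.
0–1 s: ½(0 + 2)(1) = 1 m/s
1–5 s: ½(2 + -11)(4) = -18 m/s
5–9 s: ½(-11 + -3)(4) = -28 m/s
Δv = -45 m/s, so v(9) = -3 + (-45) = -48 m/s.

-48 m/s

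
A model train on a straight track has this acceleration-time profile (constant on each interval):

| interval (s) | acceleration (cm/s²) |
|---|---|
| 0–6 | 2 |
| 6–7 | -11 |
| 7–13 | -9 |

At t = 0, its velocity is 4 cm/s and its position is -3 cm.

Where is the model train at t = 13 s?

On each constant-a segment, Δv = aΔt and Δx = v₀Δt + ½aΔt²; chain segment to segment.
0–6 s: v starts 4 cm/s; Δx = 4·6 + ½·2·6² = 60 cm; v ends 16 cm/s.
6–7 s: v starts 16 cm/s; Δx = 16·1 + ½·-11·1² = 10.5 cm; v ends 5 cm/s.
7–13 s: v starts 5 cm/s; Δx = 5·6 + ½·-9·6² = -132 cm; v ends -49 cm/s.
x(13) = -3 + Σ Δx = -64.5 cm.

-64.5 cm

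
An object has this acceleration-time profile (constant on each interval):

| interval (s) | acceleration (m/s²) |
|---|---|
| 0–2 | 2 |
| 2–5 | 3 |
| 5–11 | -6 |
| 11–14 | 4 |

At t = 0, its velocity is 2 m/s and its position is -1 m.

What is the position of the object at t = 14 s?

-24.5 m

On each constant-a segment, Δv = aΔt and Δx = v₀Δt + ½aΔt²; chain segment to segment.
0–2 s: v starts 2 m/s; Δx = 2·2 + ½·2·2² = 8 m; v ends 6 m/s.
2–5 s: v starts 6 m/s; Δx = 6·3 + ½·3·3² = 31.5 m; v ends 15 m/s.
5–11 s: v starts 15 m/s; Δx = 15·6 + ½·-6·6² = -18 m; v ends -21 m/s.
11–14 s: v starts -21 m/s; Δx = -21·3 + ½·4·3² = -45 m; v ends -9 m/s.
x(14) = -1 + Σ Δx = -24.5 m.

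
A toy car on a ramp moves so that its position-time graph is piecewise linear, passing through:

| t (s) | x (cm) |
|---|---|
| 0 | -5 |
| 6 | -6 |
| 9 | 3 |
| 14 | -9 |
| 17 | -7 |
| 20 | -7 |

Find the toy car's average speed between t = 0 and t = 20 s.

1.2 cm/s

Average speed = (total path length)/(elapsed time); on a piecewise-linear x-t graph the path length is Σ|Δx|.
0–6 s: |Δx| = |-6 − -5| = 1 cm
6–9 s: |Δx| = |3 − -6| = 9 cm
9–14 s: |Δx| = |-9 − 3| = 12 cm
14–17 s: |Δx| = |-7 − -9| = 2 cm
17–20 s: |Δx| = |-7 − -7| = 0 cm
Total path = 24 cm; average speed = 24/20 = 1.2 cm/s.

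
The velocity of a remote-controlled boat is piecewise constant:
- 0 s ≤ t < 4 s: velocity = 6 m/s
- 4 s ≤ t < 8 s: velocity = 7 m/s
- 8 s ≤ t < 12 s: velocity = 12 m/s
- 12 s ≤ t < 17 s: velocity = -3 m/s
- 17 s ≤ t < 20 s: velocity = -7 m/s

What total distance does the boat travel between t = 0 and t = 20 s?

Total distance travelled is ∫|v| dt — sum the magnitudes of each area piece.
0–4 s: |6| × 4 = 24 m
4–8 s: |7| × 4 = 28 m
8–12 s: |12| × 4 = 48 m
12–17 s: |-3| × 5 = 15 m
17–20 s: |-7| × 3 = 21 m
Total distance = 136 m

136 m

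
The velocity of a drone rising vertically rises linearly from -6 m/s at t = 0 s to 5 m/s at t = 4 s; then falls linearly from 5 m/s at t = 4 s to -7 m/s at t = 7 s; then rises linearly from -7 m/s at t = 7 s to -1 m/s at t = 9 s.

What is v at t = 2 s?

On 0–4 s the graph is linear from -6 to 5 m/s: v(2) = -6 + (5 − -6)·(2 − 0)/(4 − 0) = -0.5 m/s.

-0.5 m/s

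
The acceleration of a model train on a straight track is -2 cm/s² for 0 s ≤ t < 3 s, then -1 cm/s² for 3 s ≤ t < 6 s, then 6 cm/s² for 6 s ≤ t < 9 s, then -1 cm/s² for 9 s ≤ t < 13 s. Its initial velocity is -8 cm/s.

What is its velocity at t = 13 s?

Δv equals the area under the a-t graph; then v = v₀ + Δv.
0–3 s: -2 × 3 = -6 cm/s
3–6 s: -1 × 3 = -3 cm/s
6–9 s: 6 × 3 = 18 cm/s
9–13 s: -1 × 4 = -4 cm/s
Δv = 5 cm/s, so v(13) = -8 + (5) = -3 cm/s.

-3 cm/s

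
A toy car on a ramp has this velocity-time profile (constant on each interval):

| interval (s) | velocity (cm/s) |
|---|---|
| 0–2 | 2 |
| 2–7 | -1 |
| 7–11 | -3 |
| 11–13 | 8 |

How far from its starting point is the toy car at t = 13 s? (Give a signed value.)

Net displacement equals the area under the velocity-time graph (areas below the axis count negative).
0–2 s: 2 × 2 = 4 cm
2–7 s: -1 × 5 = -5 cm
7–11 s: -3 × 4 = -12 cm
11–13 s: 8 × 2 = 16 cm
Net displacement = 3 cm

3 cm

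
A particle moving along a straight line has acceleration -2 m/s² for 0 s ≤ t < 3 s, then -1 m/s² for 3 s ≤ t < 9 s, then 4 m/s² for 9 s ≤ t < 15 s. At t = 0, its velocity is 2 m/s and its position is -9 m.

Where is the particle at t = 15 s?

-42 m

On each constant-a segment, Δv = aΔt and Δx = v₀Δt + ½aΔt²; chain segment to segment.
0–3 s: v starts 2 m/s; Δx = 2·3 + ½·-2·3² = -3 m; v ends -4 m/s.
3–9 s: v starts -4 m/s; Δx = -4·6 + ½·-1·6² = -42 m; v ends -10 m/s.
9–15 s: v starts -10 m/s; Δx = -10·6 + ½·4·6² = 12 m; v ends 14 m/s.
x(15) = -9 + Σ Δx = -42 m.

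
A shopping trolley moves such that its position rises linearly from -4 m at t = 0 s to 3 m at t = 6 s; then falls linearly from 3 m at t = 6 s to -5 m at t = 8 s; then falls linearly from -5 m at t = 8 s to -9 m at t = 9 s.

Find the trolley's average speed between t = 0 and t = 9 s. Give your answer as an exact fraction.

19/9 m/s

Average speed = (total path length)/(elapsed time); on a piecewise-linear x-t graph the path length is Σ|Δx|.
0–6 s: |Δx| = |3 − -4| = 7 m
6–8 s: |Δx| = |-5 − 3| = 8 m
8–9 s: |Δx| = |-9 − -5| = 4 m
Total path = 19 m; average speed = 19/9 = 19/9 m/s.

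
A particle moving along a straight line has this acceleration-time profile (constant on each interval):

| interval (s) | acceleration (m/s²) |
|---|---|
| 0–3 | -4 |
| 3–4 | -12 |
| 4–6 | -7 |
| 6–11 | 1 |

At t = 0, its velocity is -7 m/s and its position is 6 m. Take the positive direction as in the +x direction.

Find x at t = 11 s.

On each constant-a segment, Δv = aΔt and Δx = v₀Δt + ½aΔt²; chain segment to segment.
0–3 s: v starts -7 m/s; Δx = -7·3 + ½·-4·3² = -39 m; v ends -19 m/s.
3–4 s: v starts -19 m/s; Δx = -19·1 + ½·-12·1² = -25 m; v ends -31 m/s.
4–6 s: v starts -31 m/s; Δx = -31·2 + ½·-7·2² = -76 m; v ends -45 m/s.
6–11 s: v starts -45 m/s; Δx = -45·5 + ½·1·5² = -212.5 m; v ends -40 m/s.
x(11) = 6 + Σ Δx = -346.5 m.

-346.5 m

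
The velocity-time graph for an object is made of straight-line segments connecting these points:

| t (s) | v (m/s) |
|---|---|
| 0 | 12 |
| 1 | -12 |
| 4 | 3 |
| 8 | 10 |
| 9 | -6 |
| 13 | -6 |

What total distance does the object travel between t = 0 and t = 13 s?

Total distance travelled is ∫|v| dt — sum the magnitudes of each area piece.
0–1 s: v = 0 at t = 0.5 s; triangle areas 3 + 3 = 6 m
1–4 s: v = 0 at t = 3.4 s; triangle areas 14.4 + 0.9 = 15.3 m
4–8 s: |½(3 + 10)(4)| = 26 m
8–9 s: v = 0 at t = 8.625 s; triangle areas 3.125 + 1.125 = 4.25 m
9–13 s: |-6| × 4 = 24 m
Total distance = 75.55 m

75.55 m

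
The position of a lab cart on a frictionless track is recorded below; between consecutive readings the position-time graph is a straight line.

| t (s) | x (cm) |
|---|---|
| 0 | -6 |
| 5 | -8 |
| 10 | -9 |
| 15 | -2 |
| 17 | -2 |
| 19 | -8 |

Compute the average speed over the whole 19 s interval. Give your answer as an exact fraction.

16/19 cm/s

Average speed = (total path length)/(elapsed time); on a piecewise-linear x-t graph the path length is Σ|Δx|.
0–5 s: |Δx| = |-8 − -6| = 2 cm
5–10 s: |Δx| = |-9 − -8| = 1 cm
10–15 s: |Δx| = |-2 − -9| = 7 cm
15–17 s: |Δx| = |-2 − -2| = 0 cm
17–19 s: |Δx| = |-8 − -2| = 6 cm
Total path = 16 cm; average speed = 16/19 = 16/19 cm/s.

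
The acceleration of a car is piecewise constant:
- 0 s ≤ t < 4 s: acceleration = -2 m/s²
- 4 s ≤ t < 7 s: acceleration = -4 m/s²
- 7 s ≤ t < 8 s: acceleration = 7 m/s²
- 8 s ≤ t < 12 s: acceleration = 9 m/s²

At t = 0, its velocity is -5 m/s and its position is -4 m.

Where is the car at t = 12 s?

-118.5 m

On each constant-a segment, Δv = aΔt and Δx = v₀Δt + ½aΔt²; chain segment to segment.
0–4 s: v starts -5 m/s; Δx = -5·4 + ½·-2·4² = -36 m; v ends -13 m/s.
4–7 s: v starts -13 m/s; Δx = -13·3 + ½·-4·3² = -57 m; v ends -25 m/s.
7–8 s: v starts -25 m/s; Δx = -25·1 + ½·7·1² = -21.5 m; v ends -18 m/s.
8–12 s: v starts -18 m/s; Δx = -18·4 + ½·9·4² = 0 m; v ends 18 m/s.
x(12) = -4 + Σ Δx = -118.5 m.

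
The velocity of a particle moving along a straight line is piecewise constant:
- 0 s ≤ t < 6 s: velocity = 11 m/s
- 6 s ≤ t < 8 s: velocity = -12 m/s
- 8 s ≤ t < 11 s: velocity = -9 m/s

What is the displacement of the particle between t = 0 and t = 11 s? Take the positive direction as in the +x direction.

Net displacement equals the area under the velocity-time graph (areas below the axis count negative).
0–6 s: 11 × 6 = 66 m
6–8 s: -12 × 2 = -24 m
8–11 s: -9 × 3 = -27 m
Net displacement = 15 m

15 m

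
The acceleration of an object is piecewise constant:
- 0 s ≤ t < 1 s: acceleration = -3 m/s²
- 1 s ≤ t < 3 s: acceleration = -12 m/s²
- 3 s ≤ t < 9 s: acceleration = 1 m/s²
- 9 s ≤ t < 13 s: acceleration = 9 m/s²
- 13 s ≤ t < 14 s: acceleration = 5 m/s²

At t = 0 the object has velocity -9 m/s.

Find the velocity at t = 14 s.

11 m/s

Δv equals the area under the a-t graph; then v = v₀ + Δv.
0–1 s: -3 × 1 = -3 m/s
1–3 s: -12 × 2 = -24 m/s
3–9 s: 1 × 6 = 6 m/s
9–13 s: 9 × 4 = 36 m/s
13–14 s: 5 × 1 = 5 m/s
Δv = 20 m/s, so v(14) = -9 + (20) = 11 m/s.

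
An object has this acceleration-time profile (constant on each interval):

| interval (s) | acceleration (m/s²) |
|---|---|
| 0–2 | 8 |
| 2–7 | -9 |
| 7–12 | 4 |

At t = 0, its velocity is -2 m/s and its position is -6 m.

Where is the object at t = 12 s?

-141.5 m

On each constant-a segment, Δv = aΔt and Δx = v₀Δt + ½aΔt²; chain segment to segment.
0–2 s: v starts -2 m/s; Δx = -2·2 + ½·8·2² = 12 m; v ends 14 m/s.
2–7 s: v starts 14 m/s; Δx = 14·5 + ½·-9·5² = -42.5 m; v ends -31 m/s.
7–12 s: v starts -31 m/s; Δx = -31·5 + ½·4·5² = -105 m; v ends -11 m/s.
x(12) = -6 + Σ Δx = -141.5 m.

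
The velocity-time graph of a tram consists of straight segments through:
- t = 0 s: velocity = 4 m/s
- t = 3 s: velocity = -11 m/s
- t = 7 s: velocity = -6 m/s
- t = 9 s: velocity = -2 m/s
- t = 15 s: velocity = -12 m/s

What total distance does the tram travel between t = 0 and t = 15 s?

Distance (not displacement) is the total path length: add the absolute areas under v-t.
0–3 s: v = 0 at t = 0.8 s; triangle areas 1.6 + 12.1 = 13.7 m
3–7 s: |½(-11 + -6)(4)| = 34 m
7–9 s: |½(-6 + -2)(2)| = 8 m
9–15 s: |½(-2 + -12)(6)| = 42 m
Total distance = 97.7 m

97.7 m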